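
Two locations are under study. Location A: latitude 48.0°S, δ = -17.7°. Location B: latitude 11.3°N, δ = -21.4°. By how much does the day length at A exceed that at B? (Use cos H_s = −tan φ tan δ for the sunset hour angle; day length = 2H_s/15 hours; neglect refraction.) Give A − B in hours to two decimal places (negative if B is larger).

+3.37 h

A: H_s = arccos(−tan -48.0° · tan -17.7°) = 110.76°, so 2H_s/15 = 14.7680 h.
B: H_s = arccos(−tan 11.3° · tan -21.4°) = 85.51°, so 2H_s/15 = 11.4013 h.
A − B = 14.7680 − 11.4013 = 3.3667 h.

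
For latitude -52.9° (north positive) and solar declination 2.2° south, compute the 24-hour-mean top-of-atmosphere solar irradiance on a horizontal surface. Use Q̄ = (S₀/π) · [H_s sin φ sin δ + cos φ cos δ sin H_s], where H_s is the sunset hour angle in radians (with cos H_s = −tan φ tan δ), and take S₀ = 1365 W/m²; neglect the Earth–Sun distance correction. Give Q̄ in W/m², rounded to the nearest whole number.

283 W/m²

The sunset hour angle satisfies cos H_s = −tan φ tan δ = -0.0508, giving H_s = 92.91°. In radians, H_s = 1.6216.
H_s sin φ sin δ = 1.6216 × -0.7976 × -0.0384 = 0.0497.
cos φ cos δ sin H_s = 0.6032 × 0.9993 × 0.9987 = 0.6020.
Q̄ = (1365/π) × (0.0497 + 0.6020) = 434.49 × 0.6517 = 283.16 W/m².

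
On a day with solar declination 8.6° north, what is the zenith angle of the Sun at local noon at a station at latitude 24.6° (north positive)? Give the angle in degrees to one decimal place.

At local solar noon the hour angle is zero, so the zenith angle is |φ − δ| = |24.6° − (8.6°)| = 16.0°.

16.0°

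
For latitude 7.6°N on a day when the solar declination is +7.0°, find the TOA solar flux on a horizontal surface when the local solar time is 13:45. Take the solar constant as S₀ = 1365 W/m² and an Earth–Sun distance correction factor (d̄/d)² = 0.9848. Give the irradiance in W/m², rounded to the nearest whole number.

1208 W/m²

Hour angle H = 15° × (13.75 − 12) = 26.25°.
cos θ_z = sin φ sin δ + cos φ cos δ cos H = (0.1323)(0.1219) + (0.9912)(0.9925)(0.8969) = 0.8985.
Top-of-atmosphere irradiance = S₀ (d̄/d)² cos θ_z = 1365 × 0.9848 × 0.8985 = 1207.81 W/m².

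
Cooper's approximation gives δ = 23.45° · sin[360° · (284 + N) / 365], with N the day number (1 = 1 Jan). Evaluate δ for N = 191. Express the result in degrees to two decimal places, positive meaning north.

360 × (284 + 191) / 365 = 468.493°; sin(468.493°) = 0.9484.
δ = 23.45 × 0.9484 = 22.240° ≈ +22.24°.

+22.24°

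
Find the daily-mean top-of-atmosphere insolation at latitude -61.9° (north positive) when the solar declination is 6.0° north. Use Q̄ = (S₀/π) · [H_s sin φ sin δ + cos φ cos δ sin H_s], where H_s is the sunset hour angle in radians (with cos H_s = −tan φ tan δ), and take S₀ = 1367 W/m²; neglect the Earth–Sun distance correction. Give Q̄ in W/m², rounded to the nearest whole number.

145 W/m²

The sunset hour angle satisfies cos H_s = −tan φ tan δ = 0.1968, giving H_s = 78.65°. In radians, H_s = 1.3727.
H_s sin φ sin δ = 1.3727 × -0.8821 × 0.1045 = -0.1265.
cos φ cos δ sin H_s = 0.4710 × 0.9945 × 0.9804 = 0.4592.
Q̄ = (1367/π) × (-0.1265 + 0.4592) = 435.13 × 0.3327 = 144.77 W/m².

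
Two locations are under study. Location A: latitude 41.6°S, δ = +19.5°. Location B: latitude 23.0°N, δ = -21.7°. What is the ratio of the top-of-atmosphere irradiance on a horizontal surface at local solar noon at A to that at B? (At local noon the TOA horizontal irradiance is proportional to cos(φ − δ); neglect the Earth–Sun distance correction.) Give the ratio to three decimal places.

0.680

A: cos θ_z = cos(-41.6° − (19.5°)) = 0.4833.
B: cos θ_z = cos(23.0° − (-21.7°)) = 0.7108.
Ratio A/B = 0.4833 / 0.7108 = 0.6799.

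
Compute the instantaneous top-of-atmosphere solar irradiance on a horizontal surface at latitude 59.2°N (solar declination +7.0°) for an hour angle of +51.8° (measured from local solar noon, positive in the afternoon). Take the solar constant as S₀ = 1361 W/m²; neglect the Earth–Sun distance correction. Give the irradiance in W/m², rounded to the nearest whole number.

cos θ_z = sin φ sin δ + cos φ cos δ cos H = (0.8590)(0.1219) + (0.5120)(0.9925)(0.6184) = 0.4190.
Top-of-atmosphere irradiance = S₀ cos θ_z = 1361 × 0.4190 = 570.26 W/m².

570 W/m²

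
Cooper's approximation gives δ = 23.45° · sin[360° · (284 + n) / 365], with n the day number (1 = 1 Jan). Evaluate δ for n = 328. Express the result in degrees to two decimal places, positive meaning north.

-21.01°

360 × (284 + 328) / 365 = 603.616°; sin(603.616°) = -0.8958.
δ = 23.45 × -0.8958 = -21.007° ≈ -21.01°.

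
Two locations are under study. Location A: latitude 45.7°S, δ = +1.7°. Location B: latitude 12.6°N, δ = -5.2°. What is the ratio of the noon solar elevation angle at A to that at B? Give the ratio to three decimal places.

0.590

A: 90° − |-45.7 − (1.7)| = 42.60°.
B: 90° − |12.6 − (-5.2)| = 72.20°.
Ratio A/B = 42.6000 / 72.2000 = 0.5900.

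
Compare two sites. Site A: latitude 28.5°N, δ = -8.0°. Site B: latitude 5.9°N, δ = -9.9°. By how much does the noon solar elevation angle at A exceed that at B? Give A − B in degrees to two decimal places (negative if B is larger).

A: 90° − |28.5 − (-8.0)| = 53.50°.
B: 90° − |5.9 − (-9.9)| = 74.20°.
A − B = 53.50 − 74.20 = -20.70°.

-20.70°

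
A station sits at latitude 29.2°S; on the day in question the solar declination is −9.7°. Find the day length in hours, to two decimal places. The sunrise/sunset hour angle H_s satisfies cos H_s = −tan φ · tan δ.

12.73 hours

The sunset hour angle satisfies cos H_s = −tan φ tan δ = -0.0955, giving H_s = 95.48°.
Day length = 2 H_s / 15° h⁻¹ = 190.96° / 15 = 12.731 h.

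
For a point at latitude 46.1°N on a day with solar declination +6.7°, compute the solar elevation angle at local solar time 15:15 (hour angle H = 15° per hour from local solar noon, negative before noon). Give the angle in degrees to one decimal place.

32.6°

Hour angle H = 15° × (15.25 − 12) = 48.75°.
With φ = 46.1°, δ = 6.7°, H = 48.75°: sin φ sin δ = 0.0841, cos φ cos δ cos H = 0.4541, so cos θ_z = 0.5382.
θ_z = arccos(0.5382) = 57.44°, so the elevation is 90° − 57.44° = 32.56°.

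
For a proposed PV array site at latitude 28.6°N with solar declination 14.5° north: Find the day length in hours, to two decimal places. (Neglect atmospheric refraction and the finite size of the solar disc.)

13.08 hours

−tan φ tan δ = −(0.5452)(0.2586) = -0.1410; H_s = arccos(-0.1410) = 98.11°.
Day length = 2 H_s / 15° h⁻¹ = 196.22° / 15 = 13.081 h.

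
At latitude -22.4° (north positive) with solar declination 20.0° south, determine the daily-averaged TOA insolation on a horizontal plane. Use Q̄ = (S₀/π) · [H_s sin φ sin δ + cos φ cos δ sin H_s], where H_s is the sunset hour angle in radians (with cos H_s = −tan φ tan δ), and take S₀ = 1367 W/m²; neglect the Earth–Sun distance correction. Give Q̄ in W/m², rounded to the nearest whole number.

471 W/m²

−tan φ tan δ = −(-0.4122)(-0.3640) = -0.1500; H_s = arccos(-0.1500) = 98.63°. In radians, H_s = 1.7214.
H_s sin φ sin δ = 1.7214 × -0.3811 × -0.3420 = 0.2244.
cos φ cos δ sin H_s = 0.9245 × 0.9397 × 0.9887 = 0.8589.
Q̄ = (1367/π) × (0.2244 + 0.8589) = 435.13 × 1.0833 = 471.38 W/m².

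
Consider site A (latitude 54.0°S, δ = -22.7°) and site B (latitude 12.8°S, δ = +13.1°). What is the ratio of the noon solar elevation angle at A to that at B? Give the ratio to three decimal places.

A: 90° − |-54.0 − (-22.7)| = 58.70°.
B: 90° − |-12.8 − (13.1)| = 64.10°.
Ratio A/B = 58.7000 / 64.1000 = 0.9158.

0.916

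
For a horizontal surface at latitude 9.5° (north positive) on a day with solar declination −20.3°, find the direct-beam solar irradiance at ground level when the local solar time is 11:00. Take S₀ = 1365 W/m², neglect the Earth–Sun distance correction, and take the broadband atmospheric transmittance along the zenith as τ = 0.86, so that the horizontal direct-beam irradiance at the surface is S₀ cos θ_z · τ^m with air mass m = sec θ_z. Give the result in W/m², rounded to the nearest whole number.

Hour angle H = 15° × (11 − 12) = -15.00°.
cos θ_z = sin(9.5°) sin(-20.3°) + cos(9.5°) cos(-20.3°) cos(-15.00°) = -0.0573 + 0.8935 = 0.8362.
Air mass m = 1/cos θ_z = 1/0.8362 = 1.196; τ^m = 0.86^1.196 = 0.8349.
Surface direct beam = 1365 × 0.8362 × 0.8349 = 952.97 W/m².

953 W/m²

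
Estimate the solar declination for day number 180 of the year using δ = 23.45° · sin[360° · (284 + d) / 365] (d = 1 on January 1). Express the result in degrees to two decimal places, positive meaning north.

+23.24°

360 × (284 + 180) / 365 = 457.644°; sin(457.644°) = 0.9911.
δ = 23.45 × 0.9911 = 23.241° ≈ +23.24°.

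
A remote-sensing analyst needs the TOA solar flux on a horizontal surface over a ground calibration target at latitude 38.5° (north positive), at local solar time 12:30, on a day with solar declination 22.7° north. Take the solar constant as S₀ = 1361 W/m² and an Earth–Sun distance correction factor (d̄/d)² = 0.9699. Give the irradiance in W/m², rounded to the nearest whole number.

Hour angle H = 15° × (12.5 − 12) = 7.50°.
cos θ_z = sin(38.5°) sin(22.7°) + cos(38.5°) cos(22.7°) cos(7.50°) = 0.2402 + 0.7158 = 0.9560.
Top-of-atmosphere irradiance = S₀ (d̄/d)² cos θ_z = 1361 × 0.9699 × 0.9560 = 1261.95 W/m².

1262 W/m²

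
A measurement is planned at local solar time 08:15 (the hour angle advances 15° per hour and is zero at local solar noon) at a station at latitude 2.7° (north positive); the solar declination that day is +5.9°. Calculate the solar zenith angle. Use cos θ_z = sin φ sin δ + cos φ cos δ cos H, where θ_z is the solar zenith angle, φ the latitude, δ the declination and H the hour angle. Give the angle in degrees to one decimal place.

56.2°

Hour angle H = 15° × (8.25 − 12) = -56.25°.
cos θ_z = sin φ sin δ + cos φ cos δ cos H = (0.0471)(0.1028) + (0.9989)(0.9947)(0.5556) = 0.5569.
θ_z = arccos(0.5569) = 56.16°.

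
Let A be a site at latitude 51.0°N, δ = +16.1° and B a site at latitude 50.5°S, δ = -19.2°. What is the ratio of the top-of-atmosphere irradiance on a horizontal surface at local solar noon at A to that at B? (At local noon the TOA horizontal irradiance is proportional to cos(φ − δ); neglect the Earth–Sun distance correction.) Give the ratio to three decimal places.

0.960

A: cos θ_z = cos(51.0° − (16.1°)) = 0.8202.
B: cos θ_z = cos(-50.5° − (-19.2°)) = 0.8545.
Ratio A/B = 0.8202 / 0.8545 = 0.9599.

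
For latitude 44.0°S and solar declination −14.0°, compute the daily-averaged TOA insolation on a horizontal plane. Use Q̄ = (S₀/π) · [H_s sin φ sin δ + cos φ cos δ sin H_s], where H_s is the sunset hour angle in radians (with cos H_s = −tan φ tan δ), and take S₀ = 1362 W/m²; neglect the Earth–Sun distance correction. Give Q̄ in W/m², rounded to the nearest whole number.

−tan φ tan δ = −(-0.9657)(-0.2493) = -0.2407; H_s = arccos(-0.2407) = 103.93°. In radians, H_s = 1.8139.
H_s sin φ sin δ = 1.8139 × -0.6947 × -0.2419 = 0.3048.
cos φ cos δ sin H_s = 0.7193 × 0.9703 × 0.9706 = 0.6774.
Q̄ = (1362/π) × (0.3048 + 0.6774) = 433.54 × 0.9822 = 425.82 W/m².

426 W/m²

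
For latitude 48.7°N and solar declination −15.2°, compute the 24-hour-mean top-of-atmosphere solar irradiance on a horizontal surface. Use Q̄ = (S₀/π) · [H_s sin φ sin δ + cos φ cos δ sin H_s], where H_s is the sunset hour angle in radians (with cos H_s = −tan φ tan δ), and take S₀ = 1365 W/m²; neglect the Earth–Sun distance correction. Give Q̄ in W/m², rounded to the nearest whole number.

156 W/m²

−tan φ tan δ = −(1.1383)(-0.2717) = 0.3093; H_s = arccos(0.3093) = 71.98°. In radians, H_s = 1.2563.
H_s sin φ sin δ = 1.2563 × 0.7513 × -0.2622 = -0.2475.
cos φ cos δ sin H_s = 0.6600 × 0.9650 × 0.9510 = 0.6057.
Q̄ = (1365/π) × (-0.2475 + 0.6057) = 434.49 × 0.3582 = 155.63 W/m².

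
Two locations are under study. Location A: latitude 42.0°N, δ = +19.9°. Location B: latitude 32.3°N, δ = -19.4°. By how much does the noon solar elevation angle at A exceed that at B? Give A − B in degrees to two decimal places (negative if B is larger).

+29.60°

A: 90° − |42.0 − (19.9)| = 67.90°.
B: 90° − |32.3 − (-19.4)| = 38.30°.
A − B = 67.90 − 38.30 = 29.60°.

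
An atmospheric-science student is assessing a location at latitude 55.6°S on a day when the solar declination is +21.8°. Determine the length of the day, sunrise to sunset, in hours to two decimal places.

−tan φ tan δ = −(-1.4605)(0.4000) = 0.5842; H_s = arccos(0.5842) = 54.25°.
Day length = 2 H_s / 15° h⁻¹ = 108.50° / 15 = 7.233 h.

7.23 hours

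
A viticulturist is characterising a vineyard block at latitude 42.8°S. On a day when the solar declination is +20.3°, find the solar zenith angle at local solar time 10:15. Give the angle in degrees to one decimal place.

67.6°

Hour angle H = 15° × (10.25 − 12) = -26.25°.
With φ = -42.8°, δ = 20.3°, H = -26.25°: sin φ sin δ = -0.2357, cos φ cos δ cos H = 0.6172, so cos θ_z = 0.3815.
θ_z = arccos(0.3815) = 67.57°.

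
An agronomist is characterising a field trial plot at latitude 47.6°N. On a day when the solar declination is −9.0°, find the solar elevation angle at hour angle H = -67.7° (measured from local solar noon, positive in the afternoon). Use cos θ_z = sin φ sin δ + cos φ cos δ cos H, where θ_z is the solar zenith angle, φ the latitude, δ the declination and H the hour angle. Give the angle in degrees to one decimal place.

cos θ_z = sin(47.6°) sin(-9.0°) + cos(47.6°) cos(-9.0°) cos(-67.70°) = -0.1155 + 0.2527 = 0.1372.
θ_z = arccos(0.1372) = 82.11°, so the elevation is 90° − 82.11° = 7.89°.

7.9°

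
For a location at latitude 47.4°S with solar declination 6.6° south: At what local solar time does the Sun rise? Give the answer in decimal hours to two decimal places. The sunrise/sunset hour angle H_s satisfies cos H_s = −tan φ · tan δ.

−tan φ tan δ = −(-1.0875)(-0.1157) = -0.1258; H_s = arccos(-0.1258) = 97.23°.
Sunrise is at 12 − H_s/15 = 12 − 6.482 = 5.518 h local solar time.

5.52 h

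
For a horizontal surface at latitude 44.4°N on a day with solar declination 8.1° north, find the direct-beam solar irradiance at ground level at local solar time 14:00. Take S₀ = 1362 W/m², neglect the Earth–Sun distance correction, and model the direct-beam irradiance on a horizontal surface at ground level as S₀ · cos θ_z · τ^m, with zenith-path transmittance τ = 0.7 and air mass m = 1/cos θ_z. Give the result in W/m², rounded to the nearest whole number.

587 W/m²

Hour angle H = 15° × (14 − 12) = 30.00°.
With φ = 44.4°, δ = 8.1°, H = 30.00°: sin φ sin δ = 0.0986, cos φ cos δ cos H = 0.6126, so cos θ_z = 0.7112.
Air mass m = 1/cos θ_z = 1/0.7112 = 1.406; τ^m = 0.7^1.406 = 0.6056.
Surface direct beam = 1362 × 0.7112 × 0.6056 = 586.62 W/m².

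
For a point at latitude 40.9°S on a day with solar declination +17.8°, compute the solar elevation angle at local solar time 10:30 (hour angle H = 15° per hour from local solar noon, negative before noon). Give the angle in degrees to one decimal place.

Hour angle H = 15° × (10.5 − 12) = -22.50°.
cos θ_z = sin φ sin δ + cos φ cos δ cos H = (-0.6547)(0.3057) + (0.7559)(0.9521)(0.9239) = 0.4648.
θ_z = arccos(0.4648) = 62.30°, so the elevation is 90° − 62.30° = 27.70°.

27.7°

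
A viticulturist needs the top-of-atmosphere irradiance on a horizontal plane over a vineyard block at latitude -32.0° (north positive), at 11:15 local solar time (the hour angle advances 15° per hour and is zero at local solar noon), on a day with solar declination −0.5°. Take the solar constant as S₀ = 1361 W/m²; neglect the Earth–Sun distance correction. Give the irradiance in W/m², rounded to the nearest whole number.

Hour angle H = 15° × (11.25 − 12) = -11.25°.
cos θ_z = sin φ sin δ + cos φ cos δ cos H = (-0.5299)(-0.0087) + (0.8480)(1.0000)(0.9808) = 0.8363.
Top-of-atmosphere irradiance = S₀ cos θ_z = 1361 × 0.8363 = 1138.20 W/m².

1138 W/m²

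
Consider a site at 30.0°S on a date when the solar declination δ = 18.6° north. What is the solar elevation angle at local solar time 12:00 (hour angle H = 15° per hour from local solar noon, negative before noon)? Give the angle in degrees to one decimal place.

41.4°

Hour angle H = 15° × (12 − 12) = 0.00°.
With φ = -30.0°, δ = 18.6°, H = 0.00°: sin φ sin δ = -0.1595, cos φ cos δ cos H = 0.8208, so cos θ_z = 0.6613.
θ_z = arccos(0.6613) = 48.60°, so the elevation is 90° − 48.60° = 41.40°.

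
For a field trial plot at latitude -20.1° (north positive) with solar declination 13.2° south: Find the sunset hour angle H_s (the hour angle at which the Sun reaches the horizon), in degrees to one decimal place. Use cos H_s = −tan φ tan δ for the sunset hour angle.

cos H_s = −tan(-20.1°) · tan(-13.2°) = -0.0858, so H_s = arccos(-0.0858) = 94.92°.

94.9°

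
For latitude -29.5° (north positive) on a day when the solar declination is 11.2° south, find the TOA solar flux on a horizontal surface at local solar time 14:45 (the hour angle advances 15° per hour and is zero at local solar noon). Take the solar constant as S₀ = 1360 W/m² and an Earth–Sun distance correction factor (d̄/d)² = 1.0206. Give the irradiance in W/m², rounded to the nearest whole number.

1024 W/m²

Hour angle H = 15° × (14.75 − 12) = 41.25°.
cos θ_z = sin φ sin δ + cos φ cos δ cos H = (-0.4924)(-0.1942) + (0.8704)(0.9810)(0.7518) = 0.7376.
Top-of-atmosphere irradiance = S₀ (d̄/d)² cos θ_z = 1360 × 1.0206 × 0.7376 = 1023.80 W/m².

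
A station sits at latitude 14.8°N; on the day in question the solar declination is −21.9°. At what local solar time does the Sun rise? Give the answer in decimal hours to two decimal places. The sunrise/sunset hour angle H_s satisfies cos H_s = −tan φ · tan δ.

6.41 h

cos H_s = −tan(14.8°) · tan(-21.9°) = 0.1062, so H_s = arccos(0.1062) = 83.90°.
Sunrise is at 12 − H_s/15 = 12 − 5.593 = 6.407 h local solar time.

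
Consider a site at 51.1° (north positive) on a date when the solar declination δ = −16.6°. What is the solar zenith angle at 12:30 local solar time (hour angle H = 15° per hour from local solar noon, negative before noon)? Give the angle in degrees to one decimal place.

Hour angle H = 15° × (12.5 − 12) = 7.50°.
cos θ_z = sin φ sin δ + cos φ cos δ cos H = (0.7782)(-0.2857) + (0.6280)(0.9583)(0.9914) = 0.3743.
θ_z = arccos(0.3743) = 68.02°.

68.0°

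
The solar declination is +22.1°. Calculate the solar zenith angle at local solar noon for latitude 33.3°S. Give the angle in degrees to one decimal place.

55.4°

At local solar noon the hour angle is zero, so the zenith angle is |φ − δ| = |-33.3° − (22.1°)| = 55.4°.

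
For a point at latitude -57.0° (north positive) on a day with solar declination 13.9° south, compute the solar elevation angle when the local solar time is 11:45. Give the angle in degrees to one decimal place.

46.8°

Hour angle H = 15° × (11.75 − 12) = -3.75°.
cos θ_z = sin φ sin δ + cos φ cos δ cos H = (-0.8387)(-0.2402) + (0.5446)(0.9707)(0.9979) = 0.7290.
θ_z = arccos(0.7290) = 43.20°, so the elevation is 90° − 43.20° = 46.80°.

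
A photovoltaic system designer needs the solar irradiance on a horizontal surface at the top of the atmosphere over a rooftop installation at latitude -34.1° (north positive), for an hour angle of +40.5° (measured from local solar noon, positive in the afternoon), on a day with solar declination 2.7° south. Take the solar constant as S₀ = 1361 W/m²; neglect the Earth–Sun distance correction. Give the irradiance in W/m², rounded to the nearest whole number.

892 W/m²

With φ = -34.1°, δ = -2.7°, H = 40.50°: sin φ sin δ = 0.0264, cos φ cos δ cos H = 0.6290, so cos θ_z = 0.6554.
Top-of-atmosphere irradiance = S₀ cos θ_z = 1361 × 0.6554 = 892.00 W/m².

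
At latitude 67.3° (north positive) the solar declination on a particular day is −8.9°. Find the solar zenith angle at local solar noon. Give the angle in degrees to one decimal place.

At local solar noon the hour angle is zero, so the zenith angle is |φ − δ| = |67.3° − (-8.9°)| = 76.2°.

76.2°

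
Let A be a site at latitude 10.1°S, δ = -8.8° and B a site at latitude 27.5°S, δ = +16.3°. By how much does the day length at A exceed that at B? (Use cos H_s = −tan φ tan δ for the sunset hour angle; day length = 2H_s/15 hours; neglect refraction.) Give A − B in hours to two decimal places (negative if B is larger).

A: H_s = arccos(−tan -10.1° · tan -8.8°) = 91.58°, so 2H_s/15 = 12.2107 h.
B: H_s = arccos(−tan -27.5° · tan 16.3°) = 81.24°, so 2H_s/15 = 10.8320 h.
A − B = 12.2107 − 10.8320 = 1.3787 h.

+1.38 h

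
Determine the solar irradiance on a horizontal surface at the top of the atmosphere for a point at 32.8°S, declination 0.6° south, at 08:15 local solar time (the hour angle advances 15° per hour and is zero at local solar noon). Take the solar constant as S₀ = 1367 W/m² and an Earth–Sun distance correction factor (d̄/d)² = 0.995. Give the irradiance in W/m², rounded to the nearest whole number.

643 W/m²

Hour angle H = 15° × (8.25 − 12) = -56.25°.
cos θ_z = sin φ sin δ + cos φ cos δ cos H = (-0.5417)(-0.0105) + (0.8406)(0.9999)(0.5556) = 0.4727.
Top-of-atmosphere irradiance = S₀ (d̄/d)² cos θ_z = 1367 × 0.995 × 0.4727 = 642.95 W/m².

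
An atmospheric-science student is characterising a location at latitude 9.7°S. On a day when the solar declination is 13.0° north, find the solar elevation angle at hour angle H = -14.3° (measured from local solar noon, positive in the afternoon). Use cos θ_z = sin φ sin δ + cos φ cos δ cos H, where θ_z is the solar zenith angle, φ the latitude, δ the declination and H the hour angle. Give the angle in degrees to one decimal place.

cos θ_z = sin φ sin δ + cos φ cos δ cos H = (-0.1685)(0.2250) + (0.9857)(0.9744)(0.9690) = 0.8928.
θ_z = arccos(0.8928) = 26.77°, so the elevation is 90° − 26.77° = 63.23°.

63.2°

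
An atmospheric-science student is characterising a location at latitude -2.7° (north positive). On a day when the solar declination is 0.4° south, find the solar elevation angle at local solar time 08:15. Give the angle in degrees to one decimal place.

Hour angle H = 15° × (8.25 − 12) = -56.25°.
cos θ_z = sin φ sin δ + cos φ cos δ cos H = (-0.0471)(-0.0070) + (0.9989)(1.0000)(0.5556) = 0.5553.
θ_z = arccos(0.5553) = 56.27°, so the elevation is 90° − 56.27° = 33.73°.

33.7°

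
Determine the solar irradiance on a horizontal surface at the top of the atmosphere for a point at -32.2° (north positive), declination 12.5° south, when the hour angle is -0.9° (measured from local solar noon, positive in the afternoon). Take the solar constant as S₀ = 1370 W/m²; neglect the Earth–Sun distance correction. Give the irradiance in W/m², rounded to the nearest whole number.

cos θ_z = sin φ sin δ + cos φ cos δ cos H = (-0.5329)(-0.2164) + (0.8462)(0.9763)(0.9999) = 0.9414.
Top-of-atmosphere irradiance = S₀ cos θ_z = 1370 × 0.9414 = 1289.72 W/m².

1290 W/m²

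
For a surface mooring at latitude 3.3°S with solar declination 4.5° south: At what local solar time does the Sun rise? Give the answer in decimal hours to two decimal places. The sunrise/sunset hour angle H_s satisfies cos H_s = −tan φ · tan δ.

The sunset hour angle satisfies cos H_s = −tan φ tan δ = -0.0045, giving H_s = 90.26°.
Sunrise is at 12 − H_s/15 = 12 − 6.017 = 5.983 h local solar time.

5.98 h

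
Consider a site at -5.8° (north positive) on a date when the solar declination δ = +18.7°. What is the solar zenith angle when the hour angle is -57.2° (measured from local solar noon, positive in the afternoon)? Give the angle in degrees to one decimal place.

61.4°

cos θ_z = sin(-5.8°) sin(18.7°) + cos(-5.8°) cos(18.7°) cos(-57.20°) = -0.0324 + 0.5105 = 0.4781.
θ_z = arccos(0.4781) = 61.44°.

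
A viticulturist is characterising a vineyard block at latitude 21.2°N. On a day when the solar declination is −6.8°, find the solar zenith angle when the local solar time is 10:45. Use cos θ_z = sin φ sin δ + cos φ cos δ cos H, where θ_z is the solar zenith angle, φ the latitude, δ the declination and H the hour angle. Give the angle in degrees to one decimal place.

33.5°

Hour angle H = 15° × (10.75 − 12) = -18.75°.
With φ = 21.2°, δ = -6.8°, H = -18.75°: sin φ sin δ = -0.0428, cos φ cos δ cos H = 0.8766, so cos θ_z = 0.8338.
θ_z = arccos(0.8338) = 33.51°.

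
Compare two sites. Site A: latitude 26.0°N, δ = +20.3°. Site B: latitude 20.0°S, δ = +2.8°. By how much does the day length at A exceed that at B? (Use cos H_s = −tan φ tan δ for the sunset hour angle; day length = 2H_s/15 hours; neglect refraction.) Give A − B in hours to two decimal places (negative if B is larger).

+1.52 h

A: H_s = arccos(−tan 26.0° · tan 20.3°) = 100.39°, so 2H_s/15 = 13.3853 h.
B: H_s = arccos(−tan -20.0° · tan 2.8°) = 88.98°, so 2H_s/15 = 11.8640 h.
A − B = 13.3853 − 11.8640 = 1.5213 h.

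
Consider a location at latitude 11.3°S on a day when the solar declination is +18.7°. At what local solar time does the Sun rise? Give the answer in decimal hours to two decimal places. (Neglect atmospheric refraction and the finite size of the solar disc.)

The sunset hour angle satisfies cos H_s = −tan φ tan δ = 0.0676, giving H_s = 86.12°.
Sunrise is at 12 − H_s/15 = 12 − 5.741 = 6.259 h local solar time.

6.26 h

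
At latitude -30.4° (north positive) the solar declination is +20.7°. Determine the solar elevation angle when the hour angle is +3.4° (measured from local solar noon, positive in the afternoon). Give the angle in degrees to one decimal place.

38.8°

With φ = -30.4°, δ = 20.7°, H = 3.40°: sin φ sin δ = -0.1789, cos φ cos δ cos H = 0.8054, so cos θ_z = 0.6265.
θ_z = arccos(0.6265) = 51.21°, so the elevation is 90° − 51.21° = 38.79°.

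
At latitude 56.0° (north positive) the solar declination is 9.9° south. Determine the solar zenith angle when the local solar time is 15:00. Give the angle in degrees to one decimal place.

Hour angle H = 15° × (15 − 12) = 45.00°.
cos θ_z = sin φ sin δ + cos φ cos δ cos H = (0.8290)(-0.1719) + (0.5592)(0.9851)(0.7071) = 0.2470.
θ_z = arccos(0.2470) = 75.70°.

75.7°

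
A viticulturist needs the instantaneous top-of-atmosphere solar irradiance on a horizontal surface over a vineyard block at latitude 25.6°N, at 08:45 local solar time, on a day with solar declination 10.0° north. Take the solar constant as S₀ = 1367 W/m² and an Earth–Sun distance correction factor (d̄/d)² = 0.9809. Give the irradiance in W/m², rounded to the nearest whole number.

886 W/m²

Hour angle H = 15° × (8.75 − 12) = -48.75°.
With φ = 25.6°, δ = 10.0°, H = -48.75°: sin φ sin δ = 0.0750, cos φ cos δ cos H = 0.5856, so cos θ_z = 0.6606.
Top-of-atmosphere irradiance = S₀ (d̄/d)² cos θ_z = 1367 × 0.9809 × 0.6606 = 885.79 W/m².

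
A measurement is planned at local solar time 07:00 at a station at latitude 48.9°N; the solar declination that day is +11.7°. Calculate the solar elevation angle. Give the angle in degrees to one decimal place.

18.6°

Hour angle H = 15° × (7 − 12) = -75.00°.
cos θ_z = sin φ sin δ + cos φ cos δ cos H = (0.7536)(0.2028) + (0.6574)(0.9792)(0.2588) = 0.3194.
θ_z = arccos(0.3194) = 71.37°, so the elevation is 90° − 71.37° = 18.63°.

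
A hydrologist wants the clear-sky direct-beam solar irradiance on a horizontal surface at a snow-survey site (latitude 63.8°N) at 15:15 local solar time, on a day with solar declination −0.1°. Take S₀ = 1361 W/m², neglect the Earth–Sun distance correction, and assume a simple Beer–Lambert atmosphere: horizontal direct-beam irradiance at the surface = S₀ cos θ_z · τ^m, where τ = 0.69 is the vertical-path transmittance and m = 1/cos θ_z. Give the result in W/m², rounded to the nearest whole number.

109 W/m²

Hour angle H = 15° × (15.25 − 12) = 48.75°.
With φ = 63.8°, δ = -0.1°, H = 48.75°: sin φ sin δ = -0.0016, cos φ cos δ cos H = 0.2911, so cos θ_z = 0.2895.
Air mass m = 1/cos θ_z = 1/0.2895 = 3.454; τ^m = 0.69^3.454 = 0.2776.
Surface direct beam = 1361 × 0.2895 × 0.2776 = 109.38 W/m².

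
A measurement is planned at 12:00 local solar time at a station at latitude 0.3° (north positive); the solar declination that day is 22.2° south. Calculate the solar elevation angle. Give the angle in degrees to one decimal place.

67.5°

Hour angle H = 15° × (12 − 12) = 0.00°.
cos θ_z = sin φ sin δ + cos φ cos δ cos H = (0.0052)(-0.3778) + (1.0000)(0.9259)(1.0000) = 0.9239.
θ_z = arccos(0.9239) = 22.50°, so the elevation is 90° − 22.50° = 67.50°.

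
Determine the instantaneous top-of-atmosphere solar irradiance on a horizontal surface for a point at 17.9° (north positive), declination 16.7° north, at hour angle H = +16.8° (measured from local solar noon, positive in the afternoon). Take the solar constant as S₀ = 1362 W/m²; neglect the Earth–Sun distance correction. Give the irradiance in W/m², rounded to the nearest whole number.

cos θ_z = sin φ sin δ + cos φ cos δ cos H = (0.3074)(0.2874) + (0.9516)(0.9578)(0.9573) = 0.9609.
Top-of-atmosphere irradiance = S₀ cos θ_z = 1362 × 0.9609 = 1308.75 W/m².

1309 W/m²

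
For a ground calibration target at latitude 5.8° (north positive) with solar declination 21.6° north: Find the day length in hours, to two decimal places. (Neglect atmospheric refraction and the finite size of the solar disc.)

12.31 hours

cos H_s = −tan(5.8°) · tan(21.6°) = -0.0402, so H_s = arccos(-0.0402) = 92.30°.
Day length = 2 H_s / 15° h⁻¹ = 184.60° / 15 = 12.307 h.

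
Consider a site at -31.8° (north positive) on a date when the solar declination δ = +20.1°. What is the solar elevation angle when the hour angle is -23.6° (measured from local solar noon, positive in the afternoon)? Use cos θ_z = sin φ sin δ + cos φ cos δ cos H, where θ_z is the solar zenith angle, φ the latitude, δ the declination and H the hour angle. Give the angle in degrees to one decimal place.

With φ = -31.8°, δ = 20.1°, H = -23.60°: sin φ sin δ = -0.1811, cos φ cos δ cos H = 0.7314, so cos θ_z = 0.5503.
θ_z = arccos(0.5503) = 56.61°, so the elevation is 90° − 56.61° = 33.39°.

33.4°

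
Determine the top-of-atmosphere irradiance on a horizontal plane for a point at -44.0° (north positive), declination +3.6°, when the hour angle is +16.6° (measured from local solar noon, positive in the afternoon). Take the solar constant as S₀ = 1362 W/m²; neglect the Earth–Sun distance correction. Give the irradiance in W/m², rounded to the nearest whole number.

878 W/m²

cos θ_z = sin(-44.0°) sin(3.6°) + cos(-44.0°) cos(3.6°) cos(16.60°) = -0.0436 + 0.6880 = 0.6444.
Top-of-atmosphere irradiance = S₀ cos θ_z = 1362 × 0.6444 = 877.67 W/m².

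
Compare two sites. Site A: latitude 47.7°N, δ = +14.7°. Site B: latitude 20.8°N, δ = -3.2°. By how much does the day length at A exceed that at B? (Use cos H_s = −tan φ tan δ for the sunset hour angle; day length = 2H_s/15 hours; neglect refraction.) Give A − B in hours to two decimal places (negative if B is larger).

A: H_s = arccos(−tan 47.7° · tan 14.7°) = 106.76°, so 2H_s/15 = 14.2347 h.
B: H_s = arccos(−tan 20.8° · tan -3.2°) = 88.78°, so 2H_s/15 = 11.8373 h.
A − B = 14.2347 − 11.8373 = 2.3974 h.

+2.40 h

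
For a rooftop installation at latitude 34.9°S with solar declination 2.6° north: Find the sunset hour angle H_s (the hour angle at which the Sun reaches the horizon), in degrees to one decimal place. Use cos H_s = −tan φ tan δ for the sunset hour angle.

88.2°

The sunset hour angle satisfies cos H_s = −tan φ tan δ = 0.0317, giving H_s = 88.18°.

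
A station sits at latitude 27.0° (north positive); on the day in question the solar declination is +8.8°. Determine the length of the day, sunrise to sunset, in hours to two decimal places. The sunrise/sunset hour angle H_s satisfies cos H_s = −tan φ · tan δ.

−tan φ tan δ = −(0.5095)(0.1548) = -0.0789; H_s = arccos(-0.0789) = 94.53°.
Day length = 2 H_s / 15° h⁻¹ = 189.06° / 15 = 12.604 h.

12.60 hours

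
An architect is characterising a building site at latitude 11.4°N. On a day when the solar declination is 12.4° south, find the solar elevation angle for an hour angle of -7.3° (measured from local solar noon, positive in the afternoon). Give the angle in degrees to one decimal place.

cos θ_z = sin φ sin δ + cos φ cos δ cos H = (0.1977)(-0.2147) + (0.9803)(0.9767)(0.9919) = 0.9073.
θ_z = arccos(0.9073) = 24.87°, so the elevation is 90° − 24.87° = 65.13°.

65.1°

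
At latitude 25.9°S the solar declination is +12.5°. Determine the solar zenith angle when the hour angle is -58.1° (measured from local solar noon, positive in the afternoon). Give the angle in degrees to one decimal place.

With φ = -25.9°, δ = 12.5°, H = -58.10°: sin φ sin δ = -0.0945, cos φ cos δ cos H = 0.4641, so cos θ_z = 0.3696.
θ_z = arccos(0.3696) = 68.31°.

68.3°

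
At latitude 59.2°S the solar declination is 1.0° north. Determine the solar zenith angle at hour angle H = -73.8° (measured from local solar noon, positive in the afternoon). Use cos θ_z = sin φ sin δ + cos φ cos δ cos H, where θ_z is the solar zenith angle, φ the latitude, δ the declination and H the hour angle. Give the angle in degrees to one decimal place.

82.7°

cos θ_z = sin(-59.2°) sin(1.0°) + cos(-59.2°) cos(1.0°) cos(-73.80°) = -0.0150 + 0.1428 = 0.1278.
θ_z = arccos(0.1278) = 82.66°.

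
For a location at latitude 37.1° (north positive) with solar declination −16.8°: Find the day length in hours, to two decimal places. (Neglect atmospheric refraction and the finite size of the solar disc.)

10.24 hours

cos H_s = −tan(37.1°) · tan(-16.8°) = 0.2283, so H_s = arccos(0.2283) = 76.80°.
Day length = 2 H_s / 15° h⁻¹ = 153.60° / 15 = 10.240 h.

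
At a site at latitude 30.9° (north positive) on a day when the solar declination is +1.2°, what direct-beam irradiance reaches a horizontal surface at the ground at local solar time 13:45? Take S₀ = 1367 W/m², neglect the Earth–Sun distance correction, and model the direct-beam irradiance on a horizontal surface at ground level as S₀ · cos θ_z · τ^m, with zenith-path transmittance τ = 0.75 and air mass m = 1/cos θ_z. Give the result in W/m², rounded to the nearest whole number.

738 W/m²

Hour angle H = 15° × (13.75 − 12) = 26.25°.
cos θ_z = sin φ sin δ + cos φ cos δ cos H = (0.5135)(0.0209) + (0.8581)(0.9998)(0.8969) = 0.7802.
Air mass m = 1/cos θ_z = 1/0.7802 = 1.282; τ^m = 0.75^1.282 = 0.6916.
Surface direct beam = 1367 × 0.7802 × 0.6916 = 737.61 W/m².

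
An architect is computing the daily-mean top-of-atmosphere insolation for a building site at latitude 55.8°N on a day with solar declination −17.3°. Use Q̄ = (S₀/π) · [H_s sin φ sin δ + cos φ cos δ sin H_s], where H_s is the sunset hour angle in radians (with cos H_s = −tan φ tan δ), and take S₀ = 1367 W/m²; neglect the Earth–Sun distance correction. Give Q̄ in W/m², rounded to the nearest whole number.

cos H_s = −tan(55.8°) · tan(-17.3°) = 0.4583, so H_s = arccos(0.4583) = 62.72°. In radians, H_s = 1.0947.
H_s sin φ sin δ = 1.0947 × 0.8271 × -0.2974 = -0.2693.
cos φ cos δ sin H_s = 0.5621 × 0.9548 × 0.8888 = 0.4770.
Q̄ = (1367/π) × (-0.2693 + 0.4770) = 435.13 × 0.2077 = 90.38 W/m².

90 W/m²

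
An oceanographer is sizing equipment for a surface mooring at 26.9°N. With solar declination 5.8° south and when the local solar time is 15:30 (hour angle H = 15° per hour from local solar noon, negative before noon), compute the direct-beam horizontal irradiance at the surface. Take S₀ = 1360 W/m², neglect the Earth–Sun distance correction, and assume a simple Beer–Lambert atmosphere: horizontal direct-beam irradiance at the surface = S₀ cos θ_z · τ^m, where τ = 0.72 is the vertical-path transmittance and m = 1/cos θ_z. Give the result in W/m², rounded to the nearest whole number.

Hour angle H = 15° × (15.5 − 12) = 52.50°.
With φ = 26.9°, δ = -5.8°, H = 52.50°: sin φ sin δ = -0.0457, cos φ cos δ cos H = 0.5401, so cos θ_z = 0.4944.
Air mass m = 1/cos θ_z = 1/0.4944 = 2.023; τ^m = 0.72^2.023 = 0.5145.
Surface direct beam = 1360 × 0.4944 × 0.5145 = 345.94 W/m².

346 W/m²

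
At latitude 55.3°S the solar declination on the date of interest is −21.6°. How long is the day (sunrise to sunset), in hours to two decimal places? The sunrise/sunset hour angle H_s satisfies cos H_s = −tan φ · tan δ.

cos H_s = −tan(-55.3°) · tan(-21.6°) = -0.5718, so H_s = arccos(-0.5718) = 124.88°.
Day length = 2 H_s / 15° h⁻¹ = 249.76° / 15 = 16.651 h.

16.65 hours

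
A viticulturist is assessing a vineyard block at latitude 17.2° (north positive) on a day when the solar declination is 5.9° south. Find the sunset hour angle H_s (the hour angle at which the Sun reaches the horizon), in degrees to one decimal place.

88.2°

The sunset hour angle satisfies cos H_s = −tan φ tan δ = 0.0320, giving H_s = 88.17°.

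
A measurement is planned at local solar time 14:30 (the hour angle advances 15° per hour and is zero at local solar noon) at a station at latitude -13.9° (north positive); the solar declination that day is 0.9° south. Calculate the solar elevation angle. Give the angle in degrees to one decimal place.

50.7°

Hour angle H = 15° × (14.5 − 12) = 37.50°.
With φ = -13.9°, δ = -0.9°, H = 37.50°: sin φ sin δ = 0.0038, cos φ cos δ cos H = 0.7700, so cos θ_z = 0.7738.
θ_z = arccos(0.7738) = 39.30°, so the elevation is 90° − 39.30° = 50.70°.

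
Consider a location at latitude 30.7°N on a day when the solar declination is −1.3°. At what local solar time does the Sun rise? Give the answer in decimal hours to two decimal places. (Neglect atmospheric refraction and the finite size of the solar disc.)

The sunset hour angle satisfies cos H_s = −tan φ tan δ = 0.0135, giving H_s = 89.23°.
Sunrise is at 12 − H_s/15 = 12 − 5.949 = 6.051 h local solar time.

6.05 h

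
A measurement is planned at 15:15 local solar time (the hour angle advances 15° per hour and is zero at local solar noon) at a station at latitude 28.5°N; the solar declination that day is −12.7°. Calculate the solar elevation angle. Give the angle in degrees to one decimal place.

27.4°

Hour angle H = 15° × (15.25 − 12) = 48.75°.
cos θ_z = sin(28.5°) sin(-12.7°) + cos(28.5°) cos(-12.7°) cos(48.75°) = -0.1049 + 0.5653 = 0.4604.
θ_z = arccos(0.4604) = 62.59°, so the elevation is 90° − 62.59° = 27.41°.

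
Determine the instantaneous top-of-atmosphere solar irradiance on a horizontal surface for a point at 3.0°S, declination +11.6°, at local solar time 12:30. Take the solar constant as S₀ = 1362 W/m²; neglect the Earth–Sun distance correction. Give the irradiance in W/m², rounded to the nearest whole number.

1307 W/m²

Hour angle H = 15° × (12.5 − 12) = 7.50°.
cos θ_z = sin(-3.0°) sin(11.6°) + cos(-3.0°) cos(11.6°) cos(7.50°) = -0.0105 + 0.9699 = 0.9594.
Top-of-atmosphere irradiance = S₀ cos θ_z = 1362 × 0.9594 = 1306.70 W/m².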